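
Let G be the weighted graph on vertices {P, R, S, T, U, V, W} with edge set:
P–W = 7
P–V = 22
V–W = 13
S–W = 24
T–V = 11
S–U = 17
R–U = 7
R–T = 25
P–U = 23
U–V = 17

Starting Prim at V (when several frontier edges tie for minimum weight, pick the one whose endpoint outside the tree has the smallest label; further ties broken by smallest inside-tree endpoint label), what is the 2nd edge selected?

V-W

Prim, starting at V.
Step 1: cheapest edge leaving the tree is T–V (11); add T.
Step 2: cheapest edge leaving the tree is V–W (13); add W.
Step 3: cheapest edge leaving the tree is P–W (7); add P.
Step 4: cheapest edge leaving the tree is U–V (17); add U.
Step 5: cheapest edge leaving the tree is R–U (7); add R.
Step 6: cheapest edge leaving the tree is S–U (17); add S.
The 2nd edge added is V–W.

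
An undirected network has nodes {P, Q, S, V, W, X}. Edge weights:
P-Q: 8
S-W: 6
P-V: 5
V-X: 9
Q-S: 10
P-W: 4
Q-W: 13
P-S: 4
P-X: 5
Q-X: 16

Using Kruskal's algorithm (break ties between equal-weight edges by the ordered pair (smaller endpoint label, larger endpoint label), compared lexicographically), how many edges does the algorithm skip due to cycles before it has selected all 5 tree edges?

1

Sort edges by weight, then run Kruskal:
P-S (4): add. Components now {X} {P,S} {W} {V} {Q}
P-W (4): add. Components now {X} {P,S,W} {V} {Q}
P-V (5): add. Components now {X} {P,S,V,W} {Q}
P-X (5): add. Components now {P,S,V,W,X} {Q}
S-W (6): skip — S and W already connected.
P-Q (8): add. Components now {P,Q,S,V,W,X}
Edges rejected before the tree was complete: 1.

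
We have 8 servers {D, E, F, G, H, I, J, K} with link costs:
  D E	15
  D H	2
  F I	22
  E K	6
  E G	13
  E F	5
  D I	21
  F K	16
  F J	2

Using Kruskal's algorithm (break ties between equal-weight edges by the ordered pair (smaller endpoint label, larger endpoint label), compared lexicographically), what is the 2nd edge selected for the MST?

Sort edges by weight, then run Kruskal:
D H (2): add — endpoints in different components.
F J (2): add — endpoints in different components.
E F (5): add — endpoints in different components.
E K (6): add — endpoints in different components.
E G (13): add — endpoints in different components.
D E (15): add — endpoints in different components.
F K (16): skip — F and K already connected.
D I (21): add — endpoints in different components.
The 2nd edge added is F J.

F-J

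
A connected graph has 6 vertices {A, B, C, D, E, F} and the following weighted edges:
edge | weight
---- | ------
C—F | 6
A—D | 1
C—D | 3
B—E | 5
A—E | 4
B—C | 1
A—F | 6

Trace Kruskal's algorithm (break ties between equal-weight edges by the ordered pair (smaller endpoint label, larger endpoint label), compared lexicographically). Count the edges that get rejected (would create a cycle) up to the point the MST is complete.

1

Sort edges by weight, then run Kruskal:
A—D (1): add — endpoints in different components.
B—C (1): add — endpoints in different components.
C—D (3): add — endpoints in different components.
A—E (4): add — endpoints in different components.
B—E (5): skip — B and E already connected.
A—F (6): add — endpoints in different components.
Edges rejected before the tree was complete: 1.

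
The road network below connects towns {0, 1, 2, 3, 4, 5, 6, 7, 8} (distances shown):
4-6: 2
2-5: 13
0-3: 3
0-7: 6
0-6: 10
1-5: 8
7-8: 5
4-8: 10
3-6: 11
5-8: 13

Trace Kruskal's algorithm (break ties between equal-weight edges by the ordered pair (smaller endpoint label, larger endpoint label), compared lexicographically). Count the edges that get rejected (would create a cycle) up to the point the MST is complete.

Kruskal: consider edges lightest-first.
4-6 (2): add — endpoints in different components.
0-3 (3): add — endpoints in different components.
7-8 (5): add — endpoints in different components.
0-7 (6): add — endpoints in different components.
1-5 (8): add — endpoints in different components.
0-6 (10): add — endpoints in different components.
4-8 (10): skip — 4 and 8 already connected.
3-6 (11): skip — 3 and 6 already connected.
2-5 (13): add — endpoints in different components.
5-8 (13): add — endpoints in different components.
Edges rejected before the tree was complete: 2.

2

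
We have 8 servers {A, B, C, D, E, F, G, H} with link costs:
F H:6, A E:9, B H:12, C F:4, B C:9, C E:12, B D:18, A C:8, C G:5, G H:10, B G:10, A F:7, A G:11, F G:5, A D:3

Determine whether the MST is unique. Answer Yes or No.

No

Sort edges by weight, then run Kruskal:
A D (3): add — endpoints in different components.
C F (4): add — endpoints in different components.
C G (5): add — endpoints in different components.
F G (5): skip — F and G already connected.
F H (6): add — endpoints in different components.
A F (7): add — endpoints in different components.
A C (8): skip — A and C already connected.
A E (9): add — endpoints in different components.
B C (9): add — endpoints in different components.
Non-tree edge F G has weight 5, equal to the heaviest edge on its tree cycle — swapping gives another MST of the same weight. Not unique.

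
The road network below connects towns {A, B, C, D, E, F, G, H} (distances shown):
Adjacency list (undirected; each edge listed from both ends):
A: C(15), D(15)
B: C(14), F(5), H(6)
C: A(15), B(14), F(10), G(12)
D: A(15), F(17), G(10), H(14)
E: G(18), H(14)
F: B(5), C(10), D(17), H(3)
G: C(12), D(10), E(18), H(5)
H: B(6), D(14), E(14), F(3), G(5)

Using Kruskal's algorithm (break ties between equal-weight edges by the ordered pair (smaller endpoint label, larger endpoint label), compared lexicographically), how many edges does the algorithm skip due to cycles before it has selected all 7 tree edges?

Sort edges by weight, then run Kruskal:
F H (3): add — endpoints in different components.
B F (5): add — endpoints in different components.
G H (5): add — endpoints in different components.
B H (6): skip — B and H already connected.
C F (10): add — endpoints in different components.
D G (10): add — endpoints in different components.
C G (12): skip — C and G already connected.
B C (14): skip — B and C already connected.
D H (14): skip — D and H already connected.
E H (14): add — endpoints in different components.
A C (15): add — endpoints in different components.
Edges rejected before the tree was complete: 4.

4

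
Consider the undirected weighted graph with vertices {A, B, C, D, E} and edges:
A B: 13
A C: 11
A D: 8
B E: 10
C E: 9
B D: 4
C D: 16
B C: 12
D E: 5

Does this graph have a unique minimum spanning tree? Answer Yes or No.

Yes

Kruskal's algorithm — process edges by increasing weight (ties by edge label):
B D (4): add — endpoints in different components.
D E (5): add — endpoints in different components.
A D (8): add — endpoints in different components.
C E (9): add — endpoints in different components.
Every non-tree edge has weight strictly greater than the heaviest edge on the tree path between its endpoints, so the MST is unique.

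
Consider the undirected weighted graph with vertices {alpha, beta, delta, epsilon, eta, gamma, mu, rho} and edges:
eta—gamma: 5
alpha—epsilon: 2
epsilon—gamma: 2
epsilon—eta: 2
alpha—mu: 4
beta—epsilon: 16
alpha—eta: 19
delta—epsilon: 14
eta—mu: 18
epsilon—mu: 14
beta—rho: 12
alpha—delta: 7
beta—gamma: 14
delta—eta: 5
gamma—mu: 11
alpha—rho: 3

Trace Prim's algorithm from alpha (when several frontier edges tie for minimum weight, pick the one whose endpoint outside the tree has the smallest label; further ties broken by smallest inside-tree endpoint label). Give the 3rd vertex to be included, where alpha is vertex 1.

Prim, starting at alpha.
Step 1: cheapest edge leaving the tree is alpha—epsilon (2); add epsilon.
Step 2: cheapest edge leaving the tree is epsilon—eta (2); add eta.
Step 3: cheapest edge leaving the tree is epsilon—gamma (2); add gamma.
Step 4: cheapest edge leaving the tree is alpha—rho (3); add rho.
Step 5: cheapest edge leaving the tree is alpha—mu (4); add mu.
Step 6: cheapest edge leaving the tree is delta—eta (5); add delta.
Step 7: cheapest edge leaving the tree is beta—rho (12); add beta.
Vertex order: alpha, epsilon, eta, gamma, rho, mu, delta, beta. The 3rd vertex is eta.

eta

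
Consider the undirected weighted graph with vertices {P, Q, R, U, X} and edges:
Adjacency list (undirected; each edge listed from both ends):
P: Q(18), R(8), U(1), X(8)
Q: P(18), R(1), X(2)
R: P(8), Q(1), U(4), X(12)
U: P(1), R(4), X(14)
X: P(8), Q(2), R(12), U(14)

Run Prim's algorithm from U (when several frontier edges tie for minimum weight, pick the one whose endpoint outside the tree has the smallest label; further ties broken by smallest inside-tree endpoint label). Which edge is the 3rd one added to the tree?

Q-R

Prim's algorithm from U:
Step 1: cheapest edge leaving the tree is P-U (1); add P.
Step 2: cheapest edge leaving the tree is R-U (4); add R.
Step 3: cheapest edge leaving the tree is Q-R (1); add Q.
Step 4: cheapest edge leaving the tree is Q-X (2); add X.
The 3rd edge added is Q-R.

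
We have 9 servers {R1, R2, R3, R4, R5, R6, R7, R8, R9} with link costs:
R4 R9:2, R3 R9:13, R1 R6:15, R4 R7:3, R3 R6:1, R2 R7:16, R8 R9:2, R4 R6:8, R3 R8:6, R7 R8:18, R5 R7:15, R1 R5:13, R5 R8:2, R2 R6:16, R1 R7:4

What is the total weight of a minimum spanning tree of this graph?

Prim, starting at R6.
Step 1: cheapest edge leaving the tree is R3 R6 (1); add R3.
Step 2: cheapest edge leaving the tree is R3 R8 (6); add R8.
Step 3: cheapest edge leaving the tree is R5 R8 (2); add R5.
Step 4: cheapest edge leaving the tree is R8 R9 (2); add R9.
Step 5: cheapest edge leaving the tree is R4 R9 (2); add R4.
Step 6: cheapest edge leaving the tree is R4 R7 (3); add R7.
Step 7: cheapest edge leaving the tree is R1 R7 (4); add R1.
Step 8: cheapest edge leaving the tree is R2 R6 (16); add R2.
MST edges: R3 R6, R3 R8, R5 R8, R8 R9, R4 R9, R4 R7, R1 R7, R2 R6; total weight 1+6+2+2+2+3+4+16 = 36.

36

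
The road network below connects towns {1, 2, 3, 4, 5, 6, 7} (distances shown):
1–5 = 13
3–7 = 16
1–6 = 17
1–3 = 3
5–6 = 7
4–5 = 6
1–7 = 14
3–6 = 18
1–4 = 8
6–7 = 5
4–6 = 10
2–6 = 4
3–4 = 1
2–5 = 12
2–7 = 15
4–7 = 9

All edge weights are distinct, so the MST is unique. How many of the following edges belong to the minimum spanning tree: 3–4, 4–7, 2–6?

Sort edges by weight, then run Kruskal:
3–4 (1): add. Components now {1} {2} {3,4} {5} {6} {7}
1–3 (3): add. Components now {1,3,4} {2} {5} {6} {7}
2–6 (4): add. Components now {1,3,4} {2,6} {5} {7}
6–7 (5): add. Components now {1,3,4} {2,6,7} {5}
4–5 (6): add. Components now {1,3,4,5} {2,6,7}
5–6 (7): add. Components now {1,2,3,4,5,6,7}
MST edge set: {3–4, 1–3, 2–6, 6–7, 4–5, 5–6}.
Of the listed edges, {3–4, 2–6} are in the MST → 2.

2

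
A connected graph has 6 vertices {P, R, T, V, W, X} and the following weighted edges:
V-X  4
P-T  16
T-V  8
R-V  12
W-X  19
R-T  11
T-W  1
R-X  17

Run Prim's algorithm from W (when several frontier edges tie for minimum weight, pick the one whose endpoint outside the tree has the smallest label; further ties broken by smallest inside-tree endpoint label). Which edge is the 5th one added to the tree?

P-T

Prim, starting at W.
Step 1: cheapest edge leaving the tree is T-W (1); add T.
Step 2: cheapest edge leaving the tree is T-V (8); add V.
Step 3: cheapest edge leaving the tree is V-X (4); add X.
Step 4: cheapest edge leaving the tree is R-T (11); add R.
Step 5: cheapest edge leaving the tree is P-T (16); add P.
The 5th edge added is P-T.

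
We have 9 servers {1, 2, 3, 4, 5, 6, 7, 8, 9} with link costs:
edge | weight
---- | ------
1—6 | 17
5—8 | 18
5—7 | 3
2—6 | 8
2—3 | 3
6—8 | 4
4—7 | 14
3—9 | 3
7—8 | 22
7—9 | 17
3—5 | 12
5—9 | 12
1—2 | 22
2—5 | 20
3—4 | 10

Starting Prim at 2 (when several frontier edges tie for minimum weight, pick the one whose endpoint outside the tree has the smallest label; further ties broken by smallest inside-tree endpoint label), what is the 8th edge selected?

Prim's algorithm from 2:
Step 1: cheapest edge leaving the tree is 2—3 (3); add 3.
Step 2: cheapest edge leaving the tree is 3—9 (3); add 9.
Step 3: cheapest edge leaving the tree is 2—6 (8); add 6.
Step 4: cheapest edge leaving the tree is 6—8 (4); add 8.
Step 5: cheapest edge leaving the tree is 3—4 (10); add 4.
Step 6: cheapest edge leaving the tree is 3—5 (12); add 5.
Step 7: cheapest edge leaving the tree is 5—7 (3); add 7.
Step 8: cheapest edge leaving the tree is 1—6 (17); add 1.
The 8th edge added is 1—6.

1-6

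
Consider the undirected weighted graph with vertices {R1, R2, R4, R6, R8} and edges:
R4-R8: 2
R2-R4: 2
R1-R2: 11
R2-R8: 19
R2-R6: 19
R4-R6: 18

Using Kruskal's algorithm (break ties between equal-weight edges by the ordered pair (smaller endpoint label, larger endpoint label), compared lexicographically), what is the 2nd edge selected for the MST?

Kruskal: consider edges lightest-first.
R2-R4 (2): add. Components now {R6} {R1} {R2,R4} {R8}
R4-R8 (2): add. Components now {R6} {R1} {R2,R4,R8}
R1-R2 (11): add. Components now {R6} {R1,R2,R4,R8}
R4-R6 (18): add. Components now {R1,R2,R4,R6,R8}
The 2nd edge added is R4-R8.

R4-R8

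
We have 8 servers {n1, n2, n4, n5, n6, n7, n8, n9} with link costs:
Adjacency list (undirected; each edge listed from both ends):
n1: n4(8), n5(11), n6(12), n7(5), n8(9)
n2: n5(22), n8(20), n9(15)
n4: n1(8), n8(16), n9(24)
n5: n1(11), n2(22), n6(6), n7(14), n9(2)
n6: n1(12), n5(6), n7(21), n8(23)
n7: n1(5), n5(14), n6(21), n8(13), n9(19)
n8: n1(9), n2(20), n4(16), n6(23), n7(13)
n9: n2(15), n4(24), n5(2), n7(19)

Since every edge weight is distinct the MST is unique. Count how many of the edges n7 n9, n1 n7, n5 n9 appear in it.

2

Kruskal: consider edges lightest-first.
n5 n9 (2): add — endpoints in different components.
n1 n7 (5): add — endpoints in different components.
n5 n6 (6): add — endpoints in different components.
n1 n4 (8): add — endpoints in different components.
n1 n8 (9): add — endpoints in different components.
n1 n5 (11): add — endpoints in different components.
n1 n6 (12): skip — n1 and n6 already connected.
n7 n8 (13): skip — n7 and n8 already connected.
n5 n7 (14): skip — n7 and n5 already connected.
n2 n9 (15): add — endpoints in different components.
MST edge set: {n5 n9, n1 n7, n5 n6, n1 n4, n1 n8, n1 n5, n2 n9}.
Of the listed edges, {n1 n7, n5 n9} are in the MST → 2.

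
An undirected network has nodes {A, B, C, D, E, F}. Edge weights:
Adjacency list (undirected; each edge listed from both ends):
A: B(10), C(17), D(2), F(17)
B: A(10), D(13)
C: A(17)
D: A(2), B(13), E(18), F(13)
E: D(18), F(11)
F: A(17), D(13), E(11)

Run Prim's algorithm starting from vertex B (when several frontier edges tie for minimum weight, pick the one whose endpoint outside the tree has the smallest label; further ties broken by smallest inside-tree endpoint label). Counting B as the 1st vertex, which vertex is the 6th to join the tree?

Prim's algorithm from B:
Step 1: frontier [A-B 10, B-D 13] → take A-B (10); add A.
Step 2: frontier [A-D 2, A-C 17, A-F 17, B-D 13] → take A-D (2); add D.
Step 3: frontier [A-C 17, A-F 17, D-F 13, D-E 18] → take D-F (13); add F.
Step 4: frontier [A-C 17, D-E 18, E-F 11] → take E-F (11); add E.
Step 5: frontier [A-C 17] → take A-C (17); add C.
Vertex order: B, A, D, F, E, C. The 6th vertex is C.

C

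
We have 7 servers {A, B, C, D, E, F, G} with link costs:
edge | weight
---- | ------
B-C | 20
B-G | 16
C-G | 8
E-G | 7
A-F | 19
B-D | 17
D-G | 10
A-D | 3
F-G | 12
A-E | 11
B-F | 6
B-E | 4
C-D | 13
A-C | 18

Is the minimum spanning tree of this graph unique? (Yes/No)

Kruskal's algorithm — process edges by increasing weight (ties by edge label):
A-D (3): add. Components now {A,D} {B} {C} {E} {F} {G}
B-E (4): add. Components now {A,D} {B,E} {C} {F} {G}
B-F (6): add. Components now {A,D} {B,E,F} {C} {G}
E-G (7): add. Components now {A,D} {B,E,F,G} {C}
C-G (8): add. Components now {A,D} {B,C,E,F,G}
D-G (10): add. Components now {A,B,C,D,E,F,G}
Every non-tree edge has weight strictly greater than the heaviest edge on the tree path between its endpoints, so the MST is unique.

Yes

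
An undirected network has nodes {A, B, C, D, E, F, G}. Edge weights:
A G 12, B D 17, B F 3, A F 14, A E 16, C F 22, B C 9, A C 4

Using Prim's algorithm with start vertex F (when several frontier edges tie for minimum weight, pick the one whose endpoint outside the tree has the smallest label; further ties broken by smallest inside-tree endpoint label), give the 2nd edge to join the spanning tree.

Prim's algorithm from F:
Step 1: cheapest edge leaving the tree is B F (3); add B.
Step 2: cheapest edge leaving the tree is B C (9); add C.
Step 3: cheapest edge leaving the tree is A C (4); add A.
Step 4: cheapest edge leaving the tree is A G (12); add G.
Step 5: cheapest edge leaving the tree is A E (16); add E.
Step 6: cheapest edge leaving the tree is B D (17); add D.
The 2nd edge added is B C.

B-C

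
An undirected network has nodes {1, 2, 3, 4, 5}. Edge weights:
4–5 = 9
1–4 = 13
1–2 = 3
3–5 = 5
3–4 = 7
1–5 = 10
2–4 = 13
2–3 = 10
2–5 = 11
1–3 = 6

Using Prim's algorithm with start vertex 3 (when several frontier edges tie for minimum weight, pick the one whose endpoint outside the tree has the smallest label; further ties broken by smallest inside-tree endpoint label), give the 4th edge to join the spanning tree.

Grow the tree from 3 using Prim:
Step 1: frontier [3–5 5, 1–3 6, 3–4 7, 2–3 10] → take 3–5 (5); add 5.
Step 2: frontier [1–3 6, 3–4 7, 2–3 10, 4–5 9, 1–5 10, 2–5 11] → take 1–3 (6); add 1.
Step 3: frontier [1–2 3, 1–4 13, 3–4 7, 2–3 10, 4–5 9, 2–5 11] → take 1–2 (3); add 2.
Step 4: frontier [1–4 13, 2–4 13, 3–4 7, 4–5 9] → take 3–4 (7); add 4.
The 4th edge added is 3–4.

3-4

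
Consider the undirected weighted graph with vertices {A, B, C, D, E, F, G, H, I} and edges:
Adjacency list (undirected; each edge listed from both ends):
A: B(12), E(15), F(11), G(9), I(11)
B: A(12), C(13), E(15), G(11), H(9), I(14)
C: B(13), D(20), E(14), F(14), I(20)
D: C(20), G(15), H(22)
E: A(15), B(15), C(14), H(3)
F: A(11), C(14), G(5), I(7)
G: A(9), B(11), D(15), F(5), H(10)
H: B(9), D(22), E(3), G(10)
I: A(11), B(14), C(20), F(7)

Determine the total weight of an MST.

71

Grow the tree from I using Prim:
Step 1: cheapest edge leaving the tree is F I (7); add F.
Step 2: cheapest edge leaving the tree is F G (5); add G.
Step 3: cheapest edge leaving the tree is A G (9); add A.
Step 4: cheapest edge leaving the tree is G H (10); add H.
Step 5: cheapest edge leaving the tree is E H (3); add E.
Step 6: cheapest edge leaving the tree is B H (9); add B.
Step 7: cheapest edge leaving the tree is B C (13); add C.
Step 8: cheapest edge leaving the tree is D G (15); add D.
MST edges: F I, F G, A G, G H, E H, B H, B C, D G; total weight 7+5+9+10+3+9+13+15 = 71.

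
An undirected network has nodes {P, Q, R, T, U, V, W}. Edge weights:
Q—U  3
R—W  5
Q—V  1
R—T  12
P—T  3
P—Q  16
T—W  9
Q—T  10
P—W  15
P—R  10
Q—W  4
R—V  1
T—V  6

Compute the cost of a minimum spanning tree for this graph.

18

Grow the tree from R using Prim:
Step 1: frontier [R—V 1, R—W 5, P—R 10, R—T 12] → take R—V (1); add V.
Step 2: frontier [R—W 5, P—R 10, R—T 12, Q—V 1, T—V 6] → take Q—V (1); add Q.
Step 3: frontier [Q—U 3, Q—W 4, Q—T 10, P—Q 16, R—W 5, P—R 10, R—T 12, T—V 6] → take Q—U (3); add U.
Step 4: frontier [Q—W 4, Q—T 10, P—Q 16, R—W 5, P—R 10, R—T 12, T—V 6] → take Q—W (4); add W.
Step 5: frontier [Q—T 10, P—Q 16, P—R 10, R—T 12, T—V 6, T—W 9, P—W 15] → take T—V (6); add T.
Step 6: frontier [P—Q 16, P—R 10, P—T 3, P—W 15] → take P—T (3); add P.
MST edges: R—V, Q—V, Q—U, Q—W, T—V, P—T; total weight 1+1+3+4+6+3 = 18.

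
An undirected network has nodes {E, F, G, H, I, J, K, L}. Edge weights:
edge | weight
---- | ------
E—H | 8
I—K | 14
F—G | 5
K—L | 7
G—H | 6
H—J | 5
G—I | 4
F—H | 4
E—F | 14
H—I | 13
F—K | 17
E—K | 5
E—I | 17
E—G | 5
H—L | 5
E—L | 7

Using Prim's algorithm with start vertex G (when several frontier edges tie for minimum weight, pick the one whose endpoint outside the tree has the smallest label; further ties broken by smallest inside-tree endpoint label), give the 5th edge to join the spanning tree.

H-J

Prim's algorithm from G:
Step 1: cheapest edge leaving the tree is G—I (4); add I.
Step 2: cheapest edge leaving the tree is E—G (5); add E.
Step 3: cheapest edge leaving the tree is F—G (5); add F.
Step 4: cheapest edge leaving the tree is F—H (4); add H.
Step 5: cheapest edge leaving the tree is H—J (5); add J.
Step 6: cheapest edge leaving the tree is E—K (5); add K.
Step 7: cheapest edge leaving the tree is H—L (5); add L.
The 5th edge added is H—J.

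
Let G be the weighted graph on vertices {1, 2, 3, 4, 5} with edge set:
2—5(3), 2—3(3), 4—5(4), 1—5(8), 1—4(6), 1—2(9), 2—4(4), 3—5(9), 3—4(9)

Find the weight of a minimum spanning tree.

16

Kruskal's algorithm — process edges by increasing weight (ties by edge label):
2—3 (3): add. Components now {1} {2,3} {4} {5}
2—5 (3): add. Components now {1} {2,3,5} {4}
2—4 (4): add. Components now {1} {2,3,4,5}
4—5 (4): skip — 4 and 5 already connected.
1—4 (6): add. Components now {1,2,3,4,5}
MST edges: 2—3, 2—5, 2—4, 1—4; total weight 3+3+4+6 = 16.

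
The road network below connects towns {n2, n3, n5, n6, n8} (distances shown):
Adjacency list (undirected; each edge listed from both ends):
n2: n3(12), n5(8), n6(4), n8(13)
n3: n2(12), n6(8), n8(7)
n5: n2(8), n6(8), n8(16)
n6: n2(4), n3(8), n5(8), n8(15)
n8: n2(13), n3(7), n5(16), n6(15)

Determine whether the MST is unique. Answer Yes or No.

Kruskal: consider edges lightest-first.
n2 n6 (4): add — endpoints in different components.
n3 n8 (7): add — endpoints in different components.
n2 n5 (8): add — endpoints in different components.
n3 n6 (8): add — endpoints in different components.
Non-tree edge n5 n6 has weight 8, equal to the heaviest edge on its tree cycle — swapping gives another MST of the same weight. Not unique.

No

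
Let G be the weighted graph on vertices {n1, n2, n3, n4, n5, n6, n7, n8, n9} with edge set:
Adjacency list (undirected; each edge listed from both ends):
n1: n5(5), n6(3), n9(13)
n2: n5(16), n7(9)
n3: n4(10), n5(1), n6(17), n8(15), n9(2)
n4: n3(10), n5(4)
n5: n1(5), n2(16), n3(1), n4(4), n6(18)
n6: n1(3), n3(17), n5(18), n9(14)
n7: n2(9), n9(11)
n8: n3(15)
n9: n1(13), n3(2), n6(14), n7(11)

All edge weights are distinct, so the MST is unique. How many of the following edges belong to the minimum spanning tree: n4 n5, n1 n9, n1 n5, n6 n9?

Kruskal: consider edges lightest-first.
n3 n5 (1): add — endpoints in different components.
n3 n9 (2): add — endpoints in different components.
n1 n6 (3): add — endpoints in different components.
n4 n5 (4): add — endpoints in different components.
n1 n5 (5): add — endpoints in different components.
n2 n7 (9): add — endpoints in different components.
n3 n4 (10): skip — n3 and n4 already connected.
n7 n9 (11): add — endpoints in different components.
n1 n9 (13): skip — n1 and n9 already connected.
n6 n9 (14): skip — n6 and n9 already connected.
n3 n8 (15): add — endpoints in different components.
MST edge set: {n3 n5, n3 n9, n1 n6, n4 n5, n1 n5, n2 n7, n7 n9, n3 n8}.
Of the listed edges, {n4 n5, n1 n5} are in the MST → 2.

2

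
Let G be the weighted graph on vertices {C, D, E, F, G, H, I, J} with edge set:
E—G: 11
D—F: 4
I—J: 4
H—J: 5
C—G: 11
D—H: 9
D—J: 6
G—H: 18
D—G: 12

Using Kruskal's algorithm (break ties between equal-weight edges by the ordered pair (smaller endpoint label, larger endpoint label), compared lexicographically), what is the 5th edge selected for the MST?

C-G

Kruskal's algorithm — process edges by increasing weight (ties by edge label):
D—F (4): add — endpoints in different components.
I—J (4): add — endpoints in different components.
H—J (5): add — endpoints in different components.
D—J (6): add — endpoints in different components.
D—H (9): skip — D and H already connected.
C—G (11): add — endpoints in different components.
E—G (11): add — endpoints in different components.
D—G (12): add — endpoints in different components.
The 5th edge added is C—G.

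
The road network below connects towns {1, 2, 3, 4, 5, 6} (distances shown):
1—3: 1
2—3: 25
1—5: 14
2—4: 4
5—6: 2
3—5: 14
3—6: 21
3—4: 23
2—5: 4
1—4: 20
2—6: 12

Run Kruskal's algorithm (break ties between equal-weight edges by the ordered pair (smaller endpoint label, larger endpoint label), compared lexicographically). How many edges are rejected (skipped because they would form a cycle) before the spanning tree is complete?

Sort edges by weight, then run Kruskal:
1—3 (1): add — endpoints in different components.
5—6 (2): add — endpoints in different components.
2—4 (4): add — endpoints in different components.
2—5 (4): add — endpoints in different components.
2—6 (12): skip — 2 and 6 already connected.
1—5 (14): add — endpoints in different components.
Edges rejected before the tree was complete: 1.

1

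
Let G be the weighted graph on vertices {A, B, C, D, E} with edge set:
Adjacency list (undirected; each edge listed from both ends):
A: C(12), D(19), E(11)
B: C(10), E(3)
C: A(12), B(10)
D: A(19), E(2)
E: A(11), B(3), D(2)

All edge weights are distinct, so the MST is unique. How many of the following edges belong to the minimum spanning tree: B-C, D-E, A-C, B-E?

Kruskal's algorithm — process edges by increasing weight (ties by edge label):
D-E (2): add — endpoints in different components.
B-E (3): add — endpoints in different components.
B-C (10): add — endpoints in different components.
A-E (11): add — endpoints in different components.
MST edge set: {D-E, B-E, B-C, A-E}.
Of the listed edges, {B-C, D-E, B-E} are in the MST → 3.

3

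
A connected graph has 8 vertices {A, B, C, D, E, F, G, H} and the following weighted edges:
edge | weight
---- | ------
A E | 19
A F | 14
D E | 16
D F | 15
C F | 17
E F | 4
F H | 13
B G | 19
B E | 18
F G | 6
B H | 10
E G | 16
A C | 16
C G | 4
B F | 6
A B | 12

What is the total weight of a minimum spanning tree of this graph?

57

Prim's algorithm from E:
Step 1: cheapest edge leaving the tree is E F (4); add F.
Step 2: cheapest edge leaving the tree is B F (6); add B.
Step 3: cheapest edge leaving the tree is F G (6); add G.
Step 4: cheapest edge leaving the tree is C G (4); add C.
Step 5: cheapest edge leaving the tree is B H (10); add H.
Step 6: cheapest edge leaving the tree is A B (12); add A.
Step 7: cheapest edge leaving the tree is D F (15); add D.
MST edges: E F, B F, F G, C G, B H, A B, D F; total weight 4+6+6+4+10+12+15 = 57.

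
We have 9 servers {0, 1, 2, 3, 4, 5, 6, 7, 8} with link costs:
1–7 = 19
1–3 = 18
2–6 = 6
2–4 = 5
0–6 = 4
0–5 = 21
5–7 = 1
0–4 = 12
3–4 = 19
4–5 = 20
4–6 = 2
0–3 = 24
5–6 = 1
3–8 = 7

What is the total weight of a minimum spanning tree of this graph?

Grow the tree from 4 using Prim:
Step 1: cheapest edge leaving the tree is 4–6 (2); add 6.
Step 2: cheapest edge leaving the tree is 5–6 (1); add 5.
Step 3: cheapest edge leaving the tree is 5–7 (1); add 7.
Step 4: cheapest edge leaving the tree is 0–6 (4); add 0.
Step 5: cheapest edge leaving the tree is 2–4 (5); add 2.
Step 6: cheapest edge leaving the tree is 1–7 (19); add 1.
Step 7: cheapest edge leaving the tree is 1–3 (18); add 3.
Step 8: cheapest edge leaving the tree is 3–8 (7); add 8.
MST edges: 4–6, 5–6, 5–7, 0–6, 2–4, 1–7, 1–3, 3–8; total weight 2+1+1+4+5+19+18+7 = 57.

57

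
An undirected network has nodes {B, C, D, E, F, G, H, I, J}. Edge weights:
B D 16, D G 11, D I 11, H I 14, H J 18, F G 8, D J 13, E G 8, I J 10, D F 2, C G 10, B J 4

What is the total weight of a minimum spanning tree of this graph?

67

Grow the tree from G using Prim:
Step 1: cheapest edge leaving the tree is E G (8); add E.
Step 2: cheapest edge leaving the tree is F G (8); add F.
Step 3: cheapest edge leaving the tree is D F (2); add D.
Step 4: cheapest edge leaving the tree is C G (10); add C.
Step 5: cheapest edge leaving the tree is D I (11); add I.
Step 6: cheapest edge leaving the tree is I J (10); add J.
Step 7: cheapest edge leaving the tree is B J (4); add B.
Step 8: cheapest edge leaving the tree is H I (14); add H.
MST edges: E G, F G, D F, C G, D I, I J, B J, H I; total weight 8+8+2+10+11+10+4+14 = 67.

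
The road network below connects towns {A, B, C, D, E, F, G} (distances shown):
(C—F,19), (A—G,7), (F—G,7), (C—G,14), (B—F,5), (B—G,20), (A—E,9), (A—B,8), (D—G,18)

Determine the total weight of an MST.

Prim, starting at B.
Step 1: frontier [B—F 5, A—B 8, B—G 20] → take B—F (5); add F.
Step 2: frontier [A—B 8, B—G 20, F—G 7, C—F 19] → take F—G (7); add G.
Step 3: frontier [A—B 8, C—F 19, A—G 7, C—G 14, D—G 18] → take A—G (7); add A.
Step 4: frontier [A—E 9, C—F 19, C—G 14, D—G 18] → take A—E (9); add E.
Step 5: frontier [C—F 19, C—G 14, D—G 18] → take C—G (14); add C.
Step 6: frontier [D—G 18] → take D—G (18); add D.
MST edges: B—F, F—G, A—G, A—E, C—G, D—G; total weight 5+7+7+9+14+18 = 60.

60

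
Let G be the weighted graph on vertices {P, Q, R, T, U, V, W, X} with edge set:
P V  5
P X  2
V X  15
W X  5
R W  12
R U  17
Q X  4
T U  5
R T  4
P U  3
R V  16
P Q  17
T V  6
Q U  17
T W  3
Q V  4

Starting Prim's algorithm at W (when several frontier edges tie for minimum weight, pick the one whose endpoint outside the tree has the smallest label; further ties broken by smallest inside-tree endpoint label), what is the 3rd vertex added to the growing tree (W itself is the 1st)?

R

Prim, starting at W.
Step 1: cheapest edge leaving the tree is T W (3); add T.
Step 2: cheapest edge leaving the tree is R T (4); add R.
Step 3: cheapest edge leaving the tree is T U (5); add U.
Step 4: cheapest edge leaving the tree is P U (3); add P.
Step 5: cheapest edge leaving the tree is P X (2); add X.
Step 6: cheapest edge leaving the tree is Q X (4); add Q.
Step 7: cheapest edge leaving the tree is Q V (4); add V.
Vertex order: W, T, R, U, P, X, Q, V. The 3rd vertex is R.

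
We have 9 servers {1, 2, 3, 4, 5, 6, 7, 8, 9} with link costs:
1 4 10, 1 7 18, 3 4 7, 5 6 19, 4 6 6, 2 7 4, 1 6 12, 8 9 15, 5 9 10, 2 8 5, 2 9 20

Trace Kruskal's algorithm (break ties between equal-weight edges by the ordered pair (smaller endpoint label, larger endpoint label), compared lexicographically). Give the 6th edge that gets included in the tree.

5-9

Kruskal: consider edges lightest-first.
2 7 (4): add — endpoints in different components.
2 8 (5): add — endpoints in different components.
4 6 (6): add — endpoints in different components.
3 4 (7): add — endpoints in different components.
1 4 (10): add — endpoints in different components.
5 9 (10): add — endpoints in different components.
1 6 (12): skip — 1 and 6 already connected.
8 9 (15): add — endpoints in different components.
1 7 (18): add — endpoints in different components.
The 6th edge added is 5 9.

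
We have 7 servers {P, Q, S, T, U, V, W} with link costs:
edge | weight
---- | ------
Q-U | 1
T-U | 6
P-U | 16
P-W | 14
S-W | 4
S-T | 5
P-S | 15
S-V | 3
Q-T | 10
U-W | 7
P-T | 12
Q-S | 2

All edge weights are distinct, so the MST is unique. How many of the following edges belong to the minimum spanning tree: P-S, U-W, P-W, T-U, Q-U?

Kruskal's algorithm — process edges by increasing weight (ties by edge label):
Q-U (1): add. Components now {Q,U} {S} {V} {P} {W} {T}
Q-S (2): add. Components now {Q,S,U} {V} {P} {W} {T}
S-V (3): add. Components now {Q,S,U,V} {P} {W} {T}
S-W (4): add. Components now {Q,S,U,V,W} {P} {T}
S-T (5): add. Components now {Q,S,T,U,V,W} {P}
T-U (6): skip — U and T already connected.
U-W (7): skip — U and W already connected.
Q-T (10): skip — Q and T already connected.
P-T (12): add. Components now {P,Q,S,T,U,V,W}
MST edge set: {Q-U, Q-S, S-V, S-W, S-T, P-T}.
Of the listed edges, {Q-U} are in the MST → 1.

1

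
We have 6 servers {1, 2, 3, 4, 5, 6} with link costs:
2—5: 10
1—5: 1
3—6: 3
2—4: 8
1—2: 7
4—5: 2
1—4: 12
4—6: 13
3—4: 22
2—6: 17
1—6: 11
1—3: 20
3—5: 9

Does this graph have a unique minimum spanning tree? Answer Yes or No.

Kruskal's algorithm — process edges by increasing weight (ties by edge label):
1—5 (1): add. Components now {1,5} {2} {3} {4} {6}
4—5 (2): add. Components now {1,4,5} {2} {3} {6}
3—6 (3): add. Components now {1,4,5} {2} {3,6}
1—2 (7): add. Components now {1,2,4,5} {3,6}
2—4 (8): skip — 2 and 4 already connected.
3—5 (9): add. Components now {1,2,3,4,5,6}
Every non-tree edge has weight strictly greater than the heaviest edge on the tree path between its endpoints, so the MST is unique.

Yes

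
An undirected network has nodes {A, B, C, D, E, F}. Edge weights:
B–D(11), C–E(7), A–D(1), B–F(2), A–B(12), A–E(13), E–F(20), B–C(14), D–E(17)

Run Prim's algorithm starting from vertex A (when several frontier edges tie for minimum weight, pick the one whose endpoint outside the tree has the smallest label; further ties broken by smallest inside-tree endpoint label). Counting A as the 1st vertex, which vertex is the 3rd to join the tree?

B

Prim's algorithm from A:
Step 1: frontier [A–D 1, A–B 12, A–E 13] → take A–D (1); add D.
Step 2: frontier [A–B 12, A–E 13, B–D 11, D–E 17] → take B–D (11); add B.
Step 3: frontier [A–E 13, B–F 2, B–C 14, D–E 17] → take B–F (2); add F.
Step 4: frontier [A–E 13, B–C 14, D–E 17, E–F 20] → take A–E (13); add E.
Step 5: frontier [B–C 14, C–E 7] → take C–E (7); add C.
Vertex order: A, D, B, F, E, C. The 3rd vertex is B.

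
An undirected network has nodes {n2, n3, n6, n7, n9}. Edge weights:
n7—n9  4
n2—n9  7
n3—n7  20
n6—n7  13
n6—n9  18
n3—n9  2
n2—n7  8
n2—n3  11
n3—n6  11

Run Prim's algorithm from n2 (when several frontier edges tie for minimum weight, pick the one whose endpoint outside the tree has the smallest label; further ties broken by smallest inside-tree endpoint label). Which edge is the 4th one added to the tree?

n3-n6

Grow the tree from n2 using Prim:
Step 1: frontier [n2—n9 7, n2—n7 8, n2—n3 11] → take n2—n9 (7); add n9.
Step 2: frontier [n2—n7 8, n2—n3 11, n3—n9 2, n7—n9 4, n6—n9 18] → take n3—n9 (2); add n3.
Step 3: frontier [n2—n7 8, n3—n6 11, n3—n7 20, n7—n9 4, n6—n9 18] → take n7—n9 (4); add n7.
Step 4: frontier [n3—n6 11, n6—n7 13, n6—n9 18] → take n3—n6 (11); add n6.
The 4th edge added is n3—n6.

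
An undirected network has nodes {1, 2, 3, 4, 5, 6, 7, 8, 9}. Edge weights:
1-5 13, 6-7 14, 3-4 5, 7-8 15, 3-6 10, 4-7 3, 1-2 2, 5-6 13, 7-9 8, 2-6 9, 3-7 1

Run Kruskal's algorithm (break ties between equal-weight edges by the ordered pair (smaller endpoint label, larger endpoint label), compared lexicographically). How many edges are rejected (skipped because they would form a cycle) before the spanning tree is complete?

Kruskal's algorithm — process edges by increasing weight (ties by edge label):
3-7 (1): add — endpoints in different components.
1-2 (2): add — endpoints in different components.
4-7 (3): add — endpoints in different components.
3-4 (5): skip — 3 and 4 already connected.
7-9 (8): add — endpoints in different components.
2-6 (9): add — endpoints in different components.
3-6 (10): add — endpoints in different components.
1-5 (13): add — endpoints in different components.
5-6 (13): skip — 5 and 6 already connected.
6-7 (14): skip — 6 and 7 already connected.
7-8 (15): add — endpoints in different components.
Edges rejected before the tree was complete: 3.

3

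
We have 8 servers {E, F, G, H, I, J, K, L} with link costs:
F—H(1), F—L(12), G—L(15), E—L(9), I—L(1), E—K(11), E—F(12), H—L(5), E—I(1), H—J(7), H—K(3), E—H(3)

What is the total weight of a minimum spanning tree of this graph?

Sort edges by weight, then run Kruskal:
E—I (1): add — endpoints in different components.
F—H (1): add — endpoints in different components.
I—L (1): add — endpoints in different components.
E—H (3): add — endpoints in different components.
H—K (3): add — endpoints in different components.
H—L (5): skip — H and L already connected.
H—J (7): add — endpoints in different components.
E—L (9): skip — E and L already connected.
E—K (11): skip — E and K already connected.
E—F (12): skip — E and F already connected.
F—L (12): skip — F and L already connected.
G—L (15): add — endpoints in different components.
MST edges: E—I, F—H, I—L, E—H, H—K, H—J, G—L; total weight 1+1+1+3+3+7+15 = 31.

31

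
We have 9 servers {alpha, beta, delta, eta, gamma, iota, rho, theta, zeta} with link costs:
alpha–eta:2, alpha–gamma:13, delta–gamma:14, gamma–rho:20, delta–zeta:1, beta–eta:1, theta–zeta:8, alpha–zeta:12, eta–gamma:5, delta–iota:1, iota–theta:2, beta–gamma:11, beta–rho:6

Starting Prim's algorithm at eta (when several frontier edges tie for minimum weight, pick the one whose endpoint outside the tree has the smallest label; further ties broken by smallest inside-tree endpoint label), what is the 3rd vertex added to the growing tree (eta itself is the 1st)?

Prim's algorithm from eta:
Step 1: cheapest edge leaving the tree is beta–eta (1); add beta.
Step 2: cheapest edge leaving the tree is alpha–eta (2); add alpha.
Step 3: cheapest edge leaving the tree is eta–gamma (5); add gamma.
Step 4: cheapest edge leaving the tree is beta–rho (6); add rho.
Step 5: cheapest edge leaving the tree is alpha–zeta (12); add zeta.
Step 6: cheapest edge leaving the tree is delta–zeta (1); add delta.
Step 7: cheapest edge leaving the tree is delta–iota (1); add iota.
Step 8: cheapest edge leaving the tree is iota–theta (2); add theta.
Vertex order: eta, beta, alpha, gamma, rho, zeta, delta, iota, theta. The 3rd vertex is alpha.

alpha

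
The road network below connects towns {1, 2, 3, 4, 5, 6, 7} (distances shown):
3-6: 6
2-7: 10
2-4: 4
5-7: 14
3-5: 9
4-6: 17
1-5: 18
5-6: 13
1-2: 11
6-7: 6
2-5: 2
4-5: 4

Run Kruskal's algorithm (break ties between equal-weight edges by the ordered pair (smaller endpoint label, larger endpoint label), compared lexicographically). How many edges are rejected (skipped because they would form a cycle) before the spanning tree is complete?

Kruskal: consider edges lightest-first.
2-5 (2): add. Components now {1} {2,5} {3} {4} {6} {7}
2-4 (4): add. Components now {1} {2,4,5} {3} {6} {7}
4-5 (4): skip — 4 and 5 already connected.
3-6 (6): add. Components now {1} {2,4,5} {3,6} {7}
6-7 (6): add. Components now {1} {2,4,5} {3,6,7}
3-5 (9): add. Components now {1} {2,3,4,5,6,7}
2-7 (10): skip — 2 and 7 already connected.
1-2 (11): add. Components now {1,2,3,4,5,6,7}
Edges rejected before the tree was complete: 2.

2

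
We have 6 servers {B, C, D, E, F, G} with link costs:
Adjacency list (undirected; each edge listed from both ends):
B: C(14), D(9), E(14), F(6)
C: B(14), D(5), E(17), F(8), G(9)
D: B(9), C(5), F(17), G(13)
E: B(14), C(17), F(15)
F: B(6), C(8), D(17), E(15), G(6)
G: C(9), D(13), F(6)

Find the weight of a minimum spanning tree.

39

Prim, starting at B.
Step 1: cheapest edge leaving the tree is B—F (6); add F.
Step 2: cheapest edge leaving the tree is F—G (6); add G.
Step 3: cheapest edge leaving the tree is C—F (8); add C.
Step 4: cheapest edge leaving the tree is C—D (5); add D.
Step 5: cheapest edge leaving the tree is B—E (14); add E.
MST edges: B—F, F—G, C—F, C—D, B—E; total weight 6+6+8+5+14 = 39.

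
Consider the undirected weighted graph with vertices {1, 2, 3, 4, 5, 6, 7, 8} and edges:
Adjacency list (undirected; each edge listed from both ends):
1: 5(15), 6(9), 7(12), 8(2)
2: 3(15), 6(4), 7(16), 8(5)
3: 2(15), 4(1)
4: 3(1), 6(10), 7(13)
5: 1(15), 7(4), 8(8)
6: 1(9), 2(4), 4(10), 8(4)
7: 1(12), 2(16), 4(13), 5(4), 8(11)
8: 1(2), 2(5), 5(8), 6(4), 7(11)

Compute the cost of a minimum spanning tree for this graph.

33

Kruskal: consider edges lightest-first.
3-4 (1): add — endpoints in different components.
1-8 (2): add — endpoints in different components.
2-6 (4): add — endpoints in different components.
5-7 (4): add — endpoints in different components.
6-8 (4): add — endpoints in different components.
2-8 (5): skip — 2 and 8 already connected.
5-8 (8): add — endpoints in different components.
1-6 (9): skip — 1 and 6 already connected.
4-6 (10): add — endpoints in different components.
MST edges: 3-4, 1-8, 2-6, 5-7, 6-8, 5-8, 4-6; total weight 1+2+4+4+4+8+10 = 33.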